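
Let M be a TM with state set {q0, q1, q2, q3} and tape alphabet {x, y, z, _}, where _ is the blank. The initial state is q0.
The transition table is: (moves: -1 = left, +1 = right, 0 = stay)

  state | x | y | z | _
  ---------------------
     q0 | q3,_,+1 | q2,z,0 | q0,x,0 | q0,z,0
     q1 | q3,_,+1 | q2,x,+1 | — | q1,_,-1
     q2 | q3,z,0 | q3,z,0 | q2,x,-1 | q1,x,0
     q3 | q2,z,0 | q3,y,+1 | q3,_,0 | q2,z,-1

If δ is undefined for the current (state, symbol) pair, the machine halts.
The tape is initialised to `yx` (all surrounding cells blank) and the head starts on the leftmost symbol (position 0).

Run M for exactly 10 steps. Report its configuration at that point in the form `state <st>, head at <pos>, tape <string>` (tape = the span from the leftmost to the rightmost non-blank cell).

state=q0 head=0 tape=_[y]x   (q0,y)→(q2,z,0)
state=q2 head=0 tape=_[z]x   (q2,z)→(q2,x,-1)
state=q2 head=-1 tape=[_]xx   (q2,_)→(q1,x,0)
state=q1 head=-1 tape=[x]xx   (q1,x)→(q3,_,+1)
state=q3 head=0 tape=_[x]x   (q3,x)→(q2,z,0)
state=q2 head=0 tape=_[z]x   (q2,z)→(q2,x,-1)
state=q2 head=-1 tape=[_]xx   (q2,_)→(q1,x,0)
state=q1 head=-1 tape=[x]xx   (q1,x)→(q3,_,+1)
state=q3 head=0 tape=_[x]x   (q3,x)→(q2,z,0)
state=q2 head=0 tape=_[z]x   (q2,z)→(q2,x,-1)
state=q2 head=-1 tape=[_]xx
After 10 steps: state q2, head at -1, tape xx.

state q2, head at -1, tape xx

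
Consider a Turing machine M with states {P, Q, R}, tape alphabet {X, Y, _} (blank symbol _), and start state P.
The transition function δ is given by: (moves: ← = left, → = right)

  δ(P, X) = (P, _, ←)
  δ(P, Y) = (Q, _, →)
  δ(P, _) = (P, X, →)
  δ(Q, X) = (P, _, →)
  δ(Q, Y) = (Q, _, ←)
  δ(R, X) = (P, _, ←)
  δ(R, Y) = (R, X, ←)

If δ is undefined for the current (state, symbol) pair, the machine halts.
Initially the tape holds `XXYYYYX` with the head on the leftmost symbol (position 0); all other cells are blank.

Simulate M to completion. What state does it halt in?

P | __[X]XYYYYX   read X → write _, move ←, go to P
P | _[_]_XYYYYX   read _ → write X, move →, go to P
P | _X[_]XYYYYX   read _ → write X, move →, go to P
P | _XX[X]YYYYX   read X → write _, move ←, go to P
P | _X[X]_YYYYX   read X → write _, move ←, go to P
P | _[X]__YYYYX   read X → write _, move ←, go to P
P | [_]___YYYYX   read _ → write X, move →, go to P
P | X[_]__YYYYX   read _ → write X, move →, go to P
P | XX[_]_YYYYX   read _ → write X, move →, go to P
P | XXX[_]YYYYX   read _ → write X, move →, go to P
P | XXXX[Y]YYYX   read Y → write _, move →, go to Q
Q | XXXX_[Y]YYX   read Y → write _, move ←, go to Q
Q | XXXX[_]_YYX
No transition is defined for (Q, _); M halts in state Q.

Q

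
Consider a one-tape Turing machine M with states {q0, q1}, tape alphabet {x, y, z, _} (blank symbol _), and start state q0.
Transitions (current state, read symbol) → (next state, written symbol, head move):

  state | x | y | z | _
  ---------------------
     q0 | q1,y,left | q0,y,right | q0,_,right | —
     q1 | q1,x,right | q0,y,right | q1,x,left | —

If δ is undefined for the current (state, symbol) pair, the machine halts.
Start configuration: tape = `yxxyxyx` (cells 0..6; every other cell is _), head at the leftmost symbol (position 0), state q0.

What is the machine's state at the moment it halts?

q0

state=q0 head=0 tape=[y]xxyxyx_   (q0,y)→(q0,y,right)
state=q0 head=1 tape=y[x]xyxyx_   (q0,x)→(q1,y,left)
state=q1 head=0 tape=[y]yxyxyx_   (q1,y)→(q0,y,right)
state=q0 head=1 tape=y[y]xyxyx_   (q0,y)→(q0,y,right)
state=q0 head=2 tape=yy[x]yxyx_   (q0,x)→(q1,y,left)
state=q1 head=1 tape=y[y]yyxyx_   (q1,y)→(q0,y,right)
state=q0 head=2 tape=yy[y]yxyx_   (q0,y)→(q0,y,right)
state=q0 head=3 tape=yyy[y]xyx_   (q0,y)→(q0,y,right)
state=q0 head=4 tape=yyyy[x]yx_   (q0,x)→(q1,y,left)
state=q1 head=3 tape=yyy[y]yyx_   (q1,y)→(q0,y,right)
state=q0 head=4 tape=yyyy[y]yx_   (q0,y)→(q0,y,right)
state=q0 head=5 tape=yyyyy[y]x_   (q0,y)→(q0,y,right)
state=q0 head=6 tape=yyyyyy[x]_   (q0,x)→(q1,y,left)
state=q1 head=5 tape=yyyyy[y]y_   (q1,y)→(q0,y,right)
state=q0 head=6 tape=yyyyyy[y]_   (q0,y)→(q0,y,right)
state=q0 head=7 tape=yyyyyyy[_]
No transition is defined for (q0, _); M halts in state q0.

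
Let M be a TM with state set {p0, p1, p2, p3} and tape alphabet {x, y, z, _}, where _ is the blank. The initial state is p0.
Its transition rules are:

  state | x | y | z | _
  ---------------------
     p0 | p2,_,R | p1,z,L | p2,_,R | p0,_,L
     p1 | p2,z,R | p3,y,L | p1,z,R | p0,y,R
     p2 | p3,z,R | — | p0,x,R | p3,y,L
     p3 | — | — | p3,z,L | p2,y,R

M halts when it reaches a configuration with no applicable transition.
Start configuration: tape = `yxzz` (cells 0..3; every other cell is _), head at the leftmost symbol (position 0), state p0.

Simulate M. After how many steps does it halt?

state=p0 head=0 tape=_[y]xzz_   (p0,y)→(p1,z,L)
state=p1 head=-1 tape=[_]zxzz_   (p1,_)→(p0,y,R)
state=p0 head=0 tape=y[z]xzz_   (p0,z)→(p2,_,R)
state=p2 head=1 tape=y_[x]zz_   (p2,x)→(p3,z,R)
state=p3 head=2 tape=y_z[z]z_   (p3,z)→(p3,z,L)
state=p3 head=1 tape=y_[z]zz_   (p3,z)→(p3,z,L)
state=p3 head=0 tape=y[_]zzz_   (p3,_)→(p2,y,R)
state=p2 head=1 tape=yy[z]zz_   (p2,z)→(p0,x,R)
state=p0 head=2 tape=yyx[z]z_   (p0,z)→(p2,_,R)
state=p2 head=3 tape=yyx_[z]_   (p2,z)→(p0,x,R)
state=p0 head=4 tape=yyx_x[_]   (p0,_)→(p0,_,L)
state=p0 head=3 tape=yyx_[x]_   (p0,x)→(p2,_,R)
state=p2 head=4 tape=yyx__[_]   (p2,_)→(p3,y,L)
state=p3 head=3 tape=yyx_[_]y   (p3,_)→(p2,y,R)
state=p2 head=4 tape=yyx_y[y]
M halts after 14 transitions.

14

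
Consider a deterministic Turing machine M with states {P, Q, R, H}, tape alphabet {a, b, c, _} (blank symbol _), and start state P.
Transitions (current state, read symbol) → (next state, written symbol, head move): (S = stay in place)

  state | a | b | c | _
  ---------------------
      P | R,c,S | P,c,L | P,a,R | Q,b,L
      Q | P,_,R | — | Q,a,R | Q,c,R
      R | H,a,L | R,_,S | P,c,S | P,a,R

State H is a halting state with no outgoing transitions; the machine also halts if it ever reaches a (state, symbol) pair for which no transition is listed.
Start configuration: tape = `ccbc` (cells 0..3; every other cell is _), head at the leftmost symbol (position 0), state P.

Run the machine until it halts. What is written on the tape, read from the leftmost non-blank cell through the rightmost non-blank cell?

state=P head=0 tape=_[c]cbc_   (P,c)→(P,a,R)
state=P head=1 tape=_a[c]bc_   (P,c)→(P,a,R)
state=P head=2 tape=_aa[b]c_   (P,b)→(P,c,L)
state=P head=1 tape=_a[a]cc_   (P,a)→(R,c,S)
state=R head=1 tape=_a[c]cc_   (R,c)→(P,c,S)
state=P head=1 tape=_a[c]cc_   (P,c)→(P,a,R)
state=P head=2 tape=_aa[c]c_   (P,c)→(P,a,R)
state=P head=3 tape=_aaa[c]_   (P,c)→(P,a,R)
state=P head=4 tape=_aaaa[_]   (P,_)→(Q,b,L)
state=Q head=3 tape=_aaa[a]b   (Q,a)→(P,_,R)
state=P head=4 tape=_aaa_[b]   (P,b)→(P,c,L)
state=P head=3 tape=_aaa[_]c   (P,_)→(Q,b,L)
state=Q head=2 tape=_aa[a]bc   (Q,a)→(P,_,R)
state=P head=3 tape=_aa_[b]c   (P,b)→(P,c,L)
state=P head=2 tape=_aa[_]cc   (P,_)→(Q,b,L)
state=Q head=1 tape=_a[a]bcc   (Q,a)→(P,_,R)
state=P head=2 tape=_a_[b]cc   (P,b)→(P,c,L)
state=P head=1 tape=_a[_]ccc   (P,_)→(Q,b,L)
state=Q head=0 tape=_[a]bccc   (Q,a)→(P,_,R)
state=P head=1 tape=__[b]ccc   (P,b)→(P,c,L)
state=P head=0 tape=_[_]cccc   (P,_)→(Q,b,L)
state=Q head=-1 tape=[_]bcccc   (Q,_)→(Q,c,R)
state=Q head=0 tape=c[b]cccc
The non-blank tape span at halt is cbcccc.

cbcccc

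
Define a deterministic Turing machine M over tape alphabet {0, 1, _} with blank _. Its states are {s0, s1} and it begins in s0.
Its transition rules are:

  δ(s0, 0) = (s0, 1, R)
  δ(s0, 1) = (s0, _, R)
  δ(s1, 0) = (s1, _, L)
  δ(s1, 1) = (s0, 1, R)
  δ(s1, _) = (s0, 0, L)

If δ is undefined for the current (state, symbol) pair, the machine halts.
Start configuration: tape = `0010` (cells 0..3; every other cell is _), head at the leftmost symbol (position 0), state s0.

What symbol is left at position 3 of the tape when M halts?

1

s0 | [0]010_   read 0 → write 1, move R, go to s0
s0 | 1[0]10_   read 0 → write 1, move R, go to s0
s0 | 11[1]0_   read 1 → write _, move R, go to s0
s0 | 11_[0]_   read 0 → write 1, move R, go to s0
s0 | 11_1[_]
Cell 3 holds 1 when M halts.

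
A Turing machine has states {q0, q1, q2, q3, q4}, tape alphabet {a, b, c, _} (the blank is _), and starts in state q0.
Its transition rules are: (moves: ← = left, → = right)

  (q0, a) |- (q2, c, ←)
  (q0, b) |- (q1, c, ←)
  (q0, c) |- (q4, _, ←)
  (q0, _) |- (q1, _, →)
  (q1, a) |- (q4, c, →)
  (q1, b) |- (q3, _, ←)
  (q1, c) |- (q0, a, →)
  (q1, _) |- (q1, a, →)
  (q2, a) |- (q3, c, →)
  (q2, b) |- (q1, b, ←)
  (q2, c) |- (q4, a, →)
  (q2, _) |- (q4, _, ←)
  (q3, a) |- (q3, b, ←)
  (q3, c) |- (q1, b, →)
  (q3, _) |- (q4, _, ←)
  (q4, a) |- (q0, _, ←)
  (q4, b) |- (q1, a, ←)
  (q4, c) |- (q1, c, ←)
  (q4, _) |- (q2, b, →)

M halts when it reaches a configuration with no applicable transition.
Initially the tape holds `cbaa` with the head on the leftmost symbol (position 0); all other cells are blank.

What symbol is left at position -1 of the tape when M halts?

state=q0 head=0 tape=__[c]baa   (q0,c)→(q4,_,←)
state=q4 head=-1 tape=_[_]_baa   (q4,_)→(q2,b,→)
state=q2 head=0 tape=_b[_]baa   (q2,_)→(q4,_,←)
state=q4 head=-1 tape=_[b]_baa   (q4,b)→(q1,a,←)
state=q1 head=-2 tape=[_]a_baa   (q1,_)→(q1,a,→)
state=q1 head=-1 tape=a[a]_baa   (q1,a)→(q4,c,→)
state=q4 head=0 tape=ac[_]baa   (q4,_)→(q2,b,→)
state=q2 head=1 tape=acb[b]aa   (q2,b)→(q1,b,←)
state=q1 head=0 tape=ac[b]baa   (q1,b)→(q3,_,←)
state=q3 head=-1 tape=a[c]_baa   (q3,c)→(q1,b,→)
state=q1 head=0 tape=ab[_]baa   (q1,_)→(q1,a,→)
state=q1 head=1 tape=aba[b]aa   (q1,b)→(q3,_,←)
state=q3 head=0 tape=ab[a]_aa   (q3,a)→(q3,b,←)
state=q3 head=-1 tape=a[b]b_aa
Cell -1 holds b when M halts.

b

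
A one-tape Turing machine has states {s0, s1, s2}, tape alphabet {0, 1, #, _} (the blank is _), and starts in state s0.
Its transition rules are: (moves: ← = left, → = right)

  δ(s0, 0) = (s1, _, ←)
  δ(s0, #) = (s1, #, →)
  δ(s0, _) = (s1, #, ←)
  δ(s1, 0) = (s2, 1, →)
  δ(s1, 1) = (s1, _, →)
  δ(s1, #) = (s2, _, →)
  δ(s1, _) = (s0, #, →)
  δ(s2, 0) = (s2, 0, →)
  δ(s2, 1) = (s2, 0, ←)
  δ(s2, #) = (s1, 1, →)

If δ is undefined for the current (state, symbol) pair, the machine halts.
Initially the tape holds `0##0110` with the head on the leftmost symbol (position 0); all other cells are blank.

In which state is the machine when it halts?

state=s0 head=0 tape=_[0]##0110   (s0,0)→(s1,_,←)
state=s1 head=-1 tape=[_]_##0110   (s1,_)→(s0,#,→)
state=s0 head=0 tape=#[_]##0110   (s0,_)→(s1,#,←)
state=s1 head=-1 tape=[#]###0110   (s1,#)→(s2,_,→)
state=s2 head=0 tape=_[#]##0110   (s2,#)→(s1,1,→)
state=s1 head=1 tape=_1[#]#0110   (s1,#)→(s2,_,→)
state=s2 head=2 tape=_1_[#]0110   (s2,#)→(s1,1,→)
state=s1 head=3 tape=_1_1[0]110   (s1,0)→(s2,1,→)
state=s2 head=4 tape=_1_11[1]10   (s2,1)→(s2,0,←)
state=s2 head=3 tape=_1_1[1]010   (s2,1)→(s2,0,←)
state=s2 head=2 tape=_1_[1]0010   (s2,1)→(s2,0,←)
state=s2 head=1 tape=_1[_]00010
No transition is defined for (s2, _); M halts in state s2.

s2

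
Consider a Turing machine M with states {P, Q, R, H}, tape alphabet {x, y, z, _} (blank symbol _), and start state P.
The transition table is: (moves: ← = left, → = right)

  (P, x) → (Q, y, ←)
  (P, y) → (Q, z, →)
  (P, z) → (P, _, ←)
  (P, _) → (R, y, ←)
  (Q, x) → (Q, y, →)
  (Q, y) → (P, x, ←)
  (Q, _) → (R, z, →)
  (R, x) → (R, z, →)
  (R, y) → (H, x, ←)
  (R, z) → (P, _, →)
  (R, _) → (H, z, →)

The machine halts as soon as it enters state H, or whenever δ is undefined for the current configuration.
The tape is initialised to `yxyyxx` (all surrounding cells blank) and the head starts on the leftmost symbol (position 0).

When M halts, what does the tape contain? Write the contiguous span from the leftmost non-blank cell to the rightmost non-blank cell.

P | [y]xyyxx___   read y → write z, move →, go to Q
Q | z[x]yyxx___   read x → write y, move →, go to Q
Q | zy[y]yxx___   read y → write x, move ←, go to P
P | z[y]xyxx___   read y → write z, move →, go to Q
Q | zz[x]yxx___   read x → write y, move →, go to Q
Q | zzy[y]xx___   read y → write x, move ←, go to P
P | zz[y]xxx___   read y → write z, move →, go to Q
Q | zzz[x]xx___   read x → write y, move →, go to Q
Q | zzzy[x]x___   read x → write y, move →, go to Q
Q | zzzyy[x]___   read x → write y, move →, go to Q
Q | zzzyyy[_]__   read _ → write z, move →, go to R
R | zzzyyyz[_]_   read _ → write z, move →, go to H
H | zzzyyyzz[_]
The non-blank tape span at halt is zzzyyyzz.

zzzyyyzz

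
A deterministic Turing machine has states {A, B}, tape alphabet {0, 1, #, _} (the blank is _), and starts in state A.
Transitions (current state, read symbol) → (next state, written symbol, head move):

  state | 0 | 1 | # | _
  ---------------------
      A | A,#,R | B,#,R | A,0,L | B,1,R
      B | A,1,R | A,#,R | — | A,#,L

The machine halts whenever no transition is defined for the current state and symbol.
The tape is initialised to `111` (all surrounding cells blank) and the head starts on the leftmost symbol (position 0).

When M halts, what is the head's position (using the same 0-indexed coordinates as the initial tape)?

A | _[1]11___   read 1 → write #, move R, go to B
B | _#[1]1___   read 1 → write #, move R, go to A
A | _##[1]___   read 1 → write #, move R, go to B
B | _###[_]__   read _ → write #, move L, go to A
A | _##[#]#__   read # → write 0, move L, go to A
A | _#[#]0#__   read # → write 0, move L, go to A
A | _[#]00#__   read # → write 0, move L, go to A
A | [_]000#__   read _ → write 1, move R, go to B
B | 1[0]00#__   read 0 → write 1, move R, go to A
A | 11[0]0#__   read 0 → write #, move R, go to A
A | 11#[0]#__   read 0 → write #, move R, go to A
A | 11##[#]__   read # → write 0, move L, go to A
A | 11#[#]0__   read # → write 0, move L, go to A
A | 11[#]00__   read # → write 0, move L, go to A
A | 1[1]000__   read 1 → write #, move R, go to B
B | 1#[0]00__   read 0 → write 1, move R, go to A
A | 1#1[0]0__   read 0 → write #, move R, go to A
A | 1#1#[0]__   read 0 → write #, move R, go to A
A | 1#1##[_]_   read _ → write 1, move R, go to B
B | 1#1##1[_]   read _ → write #, move L, go to A
A | 1#1##[1]#   read 1 → write #, move R, go to B
B | 1#1###[#]
At halt the head is at cell 5.

5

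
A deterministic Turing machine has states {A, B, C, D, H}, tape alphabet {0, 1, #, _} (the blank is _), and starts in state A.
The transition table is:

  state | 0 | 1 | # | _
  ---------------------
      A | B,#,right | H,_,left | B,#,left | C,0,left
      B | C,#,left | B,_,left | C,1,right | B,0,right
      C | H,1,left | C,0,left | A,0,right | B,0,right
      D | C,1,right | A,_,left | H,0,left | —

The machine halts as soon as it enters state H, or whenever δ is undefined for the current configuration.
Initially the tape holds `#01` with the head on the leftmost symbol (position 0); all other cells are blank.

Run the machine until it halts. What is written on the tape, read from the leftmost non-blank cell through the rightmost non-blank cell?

0111

state=A head=0 tape=_[#]01   (A,#)→(B,#,left)
state=B head=-1 tape=[_]#01   (B,_)→(B,0,right)
state=B head=0 tape=0[#]01   (B,#)→(C,1,right)
state=C head=1 tape=01[0]1   (C,0)→(H,1,left)
state=H head=0 tape=0[1]11
The non-blank tape span at halt is 0111.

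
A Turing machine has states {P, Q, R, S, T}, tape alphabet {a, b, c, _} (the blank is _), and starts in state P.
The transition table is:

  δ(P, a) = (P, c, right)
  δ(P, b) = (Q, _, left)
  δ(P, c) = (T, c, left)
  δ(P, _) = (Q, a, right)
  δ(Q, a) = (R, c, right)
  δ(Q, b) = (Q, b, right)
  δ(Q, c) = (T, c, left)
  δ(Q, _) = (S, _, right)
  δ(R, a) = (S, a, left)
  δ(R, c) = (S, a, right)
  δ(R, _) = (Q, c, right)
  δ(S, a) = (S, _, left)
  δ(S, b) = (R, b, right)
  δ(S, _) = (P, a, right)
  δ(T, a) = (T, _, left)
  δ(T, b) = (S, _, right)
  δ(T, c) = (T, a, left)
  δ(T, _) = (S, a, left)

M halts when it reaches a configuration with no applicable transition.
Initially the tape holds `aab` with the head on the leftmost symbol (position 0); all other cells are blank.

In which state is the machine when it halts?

state=P head=0 tape=____[a]ab   (P,a)→(P,c,right)
state=P head=1 tape=____c[a]b   (P,a)→(P,c,right)
state=P head=2 tape=____cc[b]   (P,b)→(Q,_,left)
state=Q head=1 tape=____c[c]_   (Q,c)→(T,c,left)
state=T head=0 tape=____[c]c_   (T,c)→(T,a,left)
state=T head=-1 tape=___[_]ac_   (T,_)→(S,a,left)
state=S head=-2 tape=__[_]aac_   (S,_)→(P,a,right)
state=P head=-1 tape=__a[a]ac_   (P,a)→(P,c,right)
state=P head=0 tape=__ac[a]c_   (P,a)→(P,c,right)
state=P head=1 tape=__acc[c]_   (P,c)→(T,c,left)
state=T head=0 tape=__ac[c]c_   (T,c)→(T,a,left)
state=T head=-1 tape=__a[c]ac_   (T,c)→(T,a,left)
state=T head=-2 tape=__[a]aac_   (T,a)→(T,_,left)
state=T head=-3 tape=_[_]_aac_   (T,_)→(S,a,left)
state=S head=-4 tape=[_]a_aac_   (S,_)→(P,a,right)
state=P head=-3 tape=a[a]_aac_   (P,a)→(P,c,right)
state=P head=-2 tape=ac[_]aac_   (P,_)→(Q,a,right)
state=Q head=-1 tape=aca[a]ac_   (Q,a)→(R,c,right)
state=R head=0 tape=acac[a]c_   (R,a)→(S,a,left)
state=S head=-1 tape=aca[c]ac_
No transition is defined for (S, c); M halts in state S.

S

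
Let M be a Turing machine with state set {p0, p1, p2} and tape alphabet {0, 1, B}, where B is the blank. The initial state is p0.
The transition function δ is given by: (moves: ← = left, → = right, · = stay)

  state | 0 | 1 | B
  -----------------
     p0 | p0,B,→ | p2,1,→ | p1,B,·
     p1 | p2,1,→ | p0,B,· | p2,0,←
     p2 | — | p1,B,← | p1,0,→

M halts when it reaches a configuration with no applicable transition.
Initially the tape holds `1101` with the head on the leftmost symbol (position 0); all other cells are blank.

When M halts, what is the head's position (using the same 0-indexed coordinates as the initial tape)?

state=p0 head=0 tape=B[1]101   (p0,1)→(p2,1,→)
state=p2 head=1 tape=B1[1]01   (p2,1)→(p1,B,←)
state=p1 head=0 tape=B[1]B01   (p1,1)→(p0,B,·)
state=p0 head=0 tape=B[B]B01   (p0,B)→(p1,B,·)
state=p1 head=0 tape=B[B]B01   (p1,B)→(p2,0,←)
state=p2 head=-1 tape=[B]0B01   (p2,B)→(p1,0,→)
state=p1 head=0 tape=0[0]B01   (p1,0)→(p2,1,→)
state=p2 head=1 tape=01[B]01   (p2,B)→(p1,0,→)
state=p1 head=2 tape=010[0]1   (p1,0)→(p2,1,→)
state=p2 head=3 tape=0101[1]   (p2,1)→(p1,B,←)
state=p1 head=2 tape=010[1]B   (p1,1)→(p0,B,·)
state=p0 head=2 tape=010[B]B   (p0,B)→(p1,B,·)
state=p1 head=2 tape=010[B]B   (p1,B)→(p2,0,←)
state=p2 head=1 tape=01[0]0B
At halt the head is at cell 1.

1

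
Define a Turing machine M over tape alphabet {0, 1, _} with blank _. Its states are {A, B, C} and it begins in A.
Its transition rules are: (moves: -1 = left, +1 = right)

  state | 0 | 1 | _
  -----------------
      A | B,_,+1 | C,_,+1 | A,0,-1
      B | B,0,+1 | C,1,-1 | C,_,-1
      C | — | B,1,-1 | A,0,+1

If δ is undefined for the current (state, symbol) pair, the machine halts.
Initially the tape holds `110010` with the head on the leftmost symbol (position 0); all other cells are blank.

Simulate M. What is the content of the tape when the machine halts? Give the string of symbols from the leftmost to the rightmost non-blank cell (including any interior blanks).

A | _[1]10010   read 1 → write _, move +1, go to C
C | __[1]0010   read 1 → write 1, move -1, go to B
B | _[_]10010   read _ → write _, move -1, go to C
C | [_]_10010   read _ → write 0, move +1, go to A
A | 0[_]10010   read _ → write 0, move -1, go to A
A | [0]010010   read 0 → write _, move +1, go to B
B | _[0]10010   read 0 → write 0, move +1, go to B
B | _0[1]0010   read 1 → write 1, move -1, go to C
C | _[0]10010
The non-blank tape span at halt is 010010.

010010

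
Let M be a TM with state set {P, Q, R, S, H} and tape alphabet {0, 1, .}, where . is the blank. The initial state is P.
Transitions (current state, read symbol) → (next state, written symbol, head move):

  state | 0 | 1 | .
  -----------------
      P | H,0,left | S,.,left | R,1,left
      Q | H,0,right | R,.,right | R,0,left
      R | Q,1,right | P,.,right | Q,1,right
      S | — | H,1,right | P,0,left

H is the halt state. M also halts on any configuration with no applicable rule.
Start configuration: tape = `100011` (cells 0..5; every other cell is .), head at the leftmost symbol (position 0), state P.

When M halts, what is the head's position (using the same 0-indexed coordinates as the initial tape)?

-1

P | ...[1]00011   read 1 → write ., move left, go to S
S | ..[.].00011   read . → write 0, move left, go to P
P | .[.]0.00011   read . → write 1, move left, go to R
R | [.]10.00011   read . → write 1, move right, go to Q
Q | 1[1]0.00011   read 1 → write ., move right, go to R
R | 1.[0].00011   read 0 → write 1, move right, go to Q
Q | 1.1[.]00011   read . → write 0, move left, go to R
R | 1.[1]000011   read 1 → write ., move right, go to P
P | 1..[0]00011   read 0 → write 0, move left, go to H
H | 1.[.]000011
At halt the head is at cell -1.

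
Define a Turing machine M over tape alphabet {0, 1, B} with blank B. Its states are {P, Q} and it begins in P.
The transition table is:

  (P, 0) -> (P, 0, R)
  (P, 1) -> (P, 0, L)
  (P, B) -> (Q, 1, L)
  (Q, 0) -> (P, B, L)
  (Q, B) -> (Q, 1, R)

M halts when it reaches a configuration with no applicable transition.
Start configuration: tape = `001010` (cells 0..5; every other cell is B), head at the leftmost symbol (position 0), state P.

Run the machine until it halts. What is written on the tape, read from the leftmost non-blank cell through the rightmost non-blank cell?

11B111111

P | BB[0]01010B   read 0 → write 0, move R, go to P
P | BB0[0]1010B   read 0 → write 0, move R, go to P
P | BB00[1]010B   read 1 → write 0, move L, go to P
P | BB0[0]0010B   read 0 → write 0, move R, go to P
P | BB00[0]010B   read 0 → write 0, move R, go to P
P | BB000[0]10B   read 0 → write 0, move R, go to P
P | BB0000[1]0B   read 1 → write 0, move L, go to P
P | BB000[0]00B   read 0 → write 0, move R, go to P
P | BB0000[0]0B   read 0 → write 0, move R, go to P
P | BB00000[0]B   read 0 → write 0, move R, go to P
P | BB000000[B]   read B → write 1, move L, go to Q
Q | BB00000[0]1   read 0 → write B, move L, go to P
P | BB0000[0]B1   read 0 → write 0, move R, go to P
P | BB00000[B]1   read B → write 1, move L, go to Q
Q | BB0000[0]11   read 0 → write B, move L, go to P
P | BB000[0]B11   read 0 → write 0, move R, go to P
P | BB0000[B]11   read B → write 1, move L, go to Q
Q | BB000[0]111   read 0 → write B, move L, go to P
P | BB00[0]B111   read 0 → write 0, move R, go to P
P | BB000[B]111   read B → write 1, move L, go to Q
Q | BB00[0]1111   read 0 → write B, move L, go to P
P | BB0[0]B1111   read 0 → write 0, move R, go to P
P | BB00[B]1111   read B → write 1, move L, go to Q
Q | BB0[0]11111   read 0 → write B, move L, go to P
P | BB[0]B11111   read 0 → write 0, move R, go to P
P | BB0[B]11111   read B → write 1, move L, go to Q
Q | BB[0]111111   read 0 → write B, move L, go to P
P | B[B]B111111   read B → write 1, move L, go to Q
Q | [B]1B111111   read B → write 1, move R, go to Q
Q | 1[1]B111111
The non-blank tape span at halt is 11B111111.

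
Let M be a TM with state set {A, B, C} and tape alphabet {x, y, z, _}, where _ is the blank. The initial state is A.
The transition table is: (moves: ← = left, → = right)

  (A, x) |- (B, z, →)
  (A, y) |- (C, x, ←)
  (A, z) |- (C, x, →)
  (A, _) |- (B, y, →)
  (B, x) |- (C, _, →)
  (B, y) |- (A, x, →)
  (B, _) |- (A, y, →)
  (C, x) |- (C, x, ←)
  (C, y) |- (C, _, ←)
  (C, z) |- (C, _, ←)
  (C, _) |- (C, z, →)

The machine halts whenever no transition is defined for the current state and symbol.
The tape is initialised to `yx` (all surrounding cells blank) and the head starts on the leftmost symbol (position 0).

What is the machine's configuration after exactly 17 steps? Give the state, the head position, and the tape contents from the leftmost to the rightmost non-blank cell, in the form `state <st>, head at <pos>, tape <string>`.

state=A head=0 tape=____[y]x   (A,y)→(C,x,←)
state=C head=-1 tape=___[_]xx   (C,_)→(C,z,→)
state=C head=0 tape=___z[x]x   (C,x)→(C,x,←)
state=C head=-1 tape=___[z]xx   (C,z)→(C,_,←)
state=C head=-2 tape=__[_]_xx   (C,_)→(C,z,→)
state=C head=-1 tape=__z[_]xx   (C,_)→(C,z,→)
state=C head=0 tape=__zz[x]x   (C,x)→(C,x,←)
state=C head=-1 tape=__z[z]xx   (C,z)→(C,_,←)
state=C head=-2 tape=__[z]_xx   (C,z)→(C,_,←)
state=C head=-3 tape=_[_]__xx   (C,_)→(C,z,→)
state=C head=-2 tape=_z[_]_xx   (C,_)→(C,z,→)
state=C head=-1 tape=_zz[_]xx   (C,_)→(C,z,→)
state=C head=0 tape=_zzz[x]x   (C,x)→(C,x,←)
state=C head=-1 tape=_zz[z]xx   (C,z)→(C,_,←)
state=C head=-2 tape=_z[z]_xx   (C,z)→(C,_,←)
state=C head=-3 tape=_[z]__xx   (C,z)→(C,_,←)
state=C head=-4 tape=[_]___xx   (C,_)→(C,z,→)
state=C head=-3 tape=z[_]__xx
After 17 steps: state C, head at -3, tape z___xx.

state C, head at -3, tape z___xx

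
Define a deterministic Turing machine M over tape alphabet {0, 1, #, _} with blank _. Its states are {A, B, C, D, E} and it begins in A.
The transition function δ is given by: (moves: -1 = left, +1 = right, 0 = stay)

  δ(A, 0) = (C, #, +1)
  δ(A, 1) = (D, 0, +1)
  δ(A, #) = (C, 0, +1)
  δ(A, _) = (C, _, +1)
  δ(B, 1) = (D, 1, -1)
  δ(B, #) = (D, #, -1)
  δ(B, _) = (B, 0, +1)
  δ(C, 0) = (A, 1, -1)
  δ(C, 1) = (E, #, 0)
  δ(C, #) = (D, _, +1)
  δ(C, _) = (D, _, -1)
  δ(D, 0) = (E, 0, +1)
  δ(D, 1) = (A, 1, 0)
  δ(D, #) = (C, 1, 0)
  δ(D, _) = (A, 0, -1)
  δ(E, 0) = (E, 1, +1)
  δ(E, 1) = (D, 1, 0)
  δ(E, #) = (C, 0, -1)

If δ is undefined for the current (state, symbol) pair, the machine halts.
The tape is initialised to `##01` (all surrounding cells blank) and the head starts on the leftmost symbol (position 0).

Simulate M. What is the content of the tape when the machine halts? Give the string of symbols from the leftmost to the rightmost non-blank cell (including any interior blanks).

0__01

A | [#]#01__   read # → write 0, move +1, go to C
C | 0[#]01__   read # → write _, move +1, go to D
D | 0_[0]1__   read 0 → write 0, move +1, go to E
E | 0_0[1]__   read 1 → write 1, move 0, go to D
D | 0_0[1]__   read 1 → write 1, move 0, go to A
A | 0_0[1]__   read 1 → write 0, move +1, go to D
D | 0_00[_]_   read _ → write 0, move -1, go to A
A | 0_0[0]0_   read 0 → write #, move +1, go to C
C | 0_0#[0]_   read 0 → write 1, move -1, go to A
A | 0_0[#]1_   read # → write 0, move +1, go to C
C | 0_00[1]_   read 1 → write #, move 0, go to E
E | 0_00[#]_   read # → write 0, move -1, go to C
C | 0_0[0]0_   read 0 → write 1, move -1, go to A
A | 0_[0]10_   read 0 → write #, move +1, go to C
C | 0_#[1]0_   read 1 → write #, move 0, go to E
E | 0_#[#]0_   read # → write 0, move -1, go to C
C | 0_[#]00_   read # → write _, move +1, go to D
D | 0__[0]0_   read 0 → write 0, move +1, go to E
E | 0__0[0]_   read 0 → write 1, move +1, go to E
E | 0__01[_]
The non-blank tape span at halt is 0__01.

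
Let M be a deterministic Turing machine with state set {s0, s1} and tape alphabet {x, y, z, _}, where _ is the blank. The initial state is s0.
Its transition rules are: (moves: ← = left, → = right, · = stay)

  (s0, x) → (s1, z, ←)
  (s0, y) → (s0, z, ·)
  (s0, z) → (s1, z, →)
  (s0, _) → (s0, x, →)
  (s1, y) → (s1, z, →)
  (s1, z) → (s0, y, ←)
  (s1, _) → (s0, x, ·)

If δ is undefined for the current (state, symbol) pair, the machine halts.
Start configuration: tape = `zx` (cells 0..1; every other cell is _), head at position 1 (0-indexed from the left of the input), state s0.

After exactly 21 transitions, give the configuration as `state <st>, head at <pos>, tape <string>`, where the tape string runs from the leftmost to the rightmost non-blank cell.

state=s0 head=1 tape=_z[x]__   (s0,x)→(s1,z,←)
state=s1 head=0 tape=_[z]z__   (s1,z)→(s0,y,←)
state=s0 head=-1 tape=[_]yz__   (s0,_)→(s0,x,→)
state=s0 head=0 tape=x[y]z__   (s0,y)→(s0,z,·)
state=s0 head=0 tape=x[z]z__   (s0,z)→(s1,z,→)
state=s1 head=1 tape=xz[z]__   (s1,z)→(s0,y,←)
state=s0 head=0 tape=x[z]y__   (s0,z)→(s1,z,→)
state=s1 head=1 tape=xz[y]__   (s1,y)→(s1,z,→)
state=s1 head=2 tape=xzz[_]_   (s1,_)→(s0,x,·)
state=s0 head=2 tape=xzz[x]_   (s0,x)→(s1,z,←)
state=s1 head=1 tape=xz[z]z_   (s1,z)→(s0,y,←)
state=s0 head=0 tape=x[z]yz_   (s0,z)→(s1,z,→)
state=s1 head=1 tape=xz[y]z_   (s1,y)→(s1,z,→)
state=s1 head=2 tape=xzz[z]_   (s1,z)→(s0,y,←)
state=s0 head=1 tape=xz[z]y_   (s0,z)→(s1,z,→)
state=s1 head=2 tape=xzz[y]_   (s1,y)→(s1,z,→)
state=s1 head=3 tape=xzzz[_]   (s1,_)→(s0,x,·)
state=s0 head=3 tape=xzzz[x]   (s0,x)→(s1,z,←)
state=s1 head=2 tape=xzz[z]z   (s1,z)→(s0,y,←)
state=s0 head=1 tape=xz[z]yz   (s0,z)→(s1,z,→)
state=s1 head=2 tape=xzz[y]z   (s1,y)→(s1,z,→)
state=s1 head=3 tape=xzzz[z]
After 21 steps: state s1, head at 3, tape xzzzz.

state s1, head at 3, tape xzzzz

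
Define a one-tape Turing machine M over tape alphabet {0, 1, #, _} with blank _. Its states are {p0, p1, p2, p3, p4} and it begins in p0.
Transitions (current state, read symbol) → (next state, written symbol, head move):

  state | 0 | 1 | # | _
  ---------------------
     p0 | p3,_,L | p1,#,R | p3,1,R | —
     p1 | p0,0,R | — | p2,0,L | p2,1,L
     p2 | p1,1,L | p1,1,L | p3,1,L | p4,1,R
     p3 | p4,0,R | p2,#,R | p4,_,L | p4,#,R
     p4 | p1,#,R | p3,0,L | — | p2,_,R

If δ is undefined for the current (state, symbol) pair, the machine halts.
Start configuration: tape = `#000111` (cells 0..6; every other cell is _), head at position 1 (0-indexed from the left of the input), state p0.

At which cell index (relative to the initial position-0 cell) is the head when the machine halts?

-1

p0 | ___#[0]00111   read 0 → write _, move L, go to p3
p3 | ___[#]_00111   read # → write _, move L, go to p4
p4 | __[_]__00111   read _ → write _, move R, go to p2
p2 | ___[_]_00111   read _ → write 1, move R, go to p4
p4 | ___1[_]00111   read _ → write _, move R, go to p2
p2 | ___1_[0]0111   read 0 → write 1, move L, go to p1
p1 | ___1[_]10111   read _ → write 1, move L, go to p2
p2 | ___[1]110111   read 1 → write 1, move L, go to p1
p1 | __[_]1110111   read _ → write 1, move L, go to p2
p2 | _[_]11110111   read _ → write 1, move R, go to p4
p4 | _1[1]1110111   read 1 → write 0, move L, go to p3
p3 | _[1]01110111   read 1 → write #, move R, go to p2
p2 | _#[0]1110111   read 0 → write 1, move L, go to p1
p1 | _[#]11110111   read # → write 0, move L, go to p2
p2 | [_]011110111   read _ → write 1, move R, go to p4
p4 | 1[0]11110111   read 0 → write #, move R, go to p1
p1 | 1#[1]1110111
At halt the head is at cell -1.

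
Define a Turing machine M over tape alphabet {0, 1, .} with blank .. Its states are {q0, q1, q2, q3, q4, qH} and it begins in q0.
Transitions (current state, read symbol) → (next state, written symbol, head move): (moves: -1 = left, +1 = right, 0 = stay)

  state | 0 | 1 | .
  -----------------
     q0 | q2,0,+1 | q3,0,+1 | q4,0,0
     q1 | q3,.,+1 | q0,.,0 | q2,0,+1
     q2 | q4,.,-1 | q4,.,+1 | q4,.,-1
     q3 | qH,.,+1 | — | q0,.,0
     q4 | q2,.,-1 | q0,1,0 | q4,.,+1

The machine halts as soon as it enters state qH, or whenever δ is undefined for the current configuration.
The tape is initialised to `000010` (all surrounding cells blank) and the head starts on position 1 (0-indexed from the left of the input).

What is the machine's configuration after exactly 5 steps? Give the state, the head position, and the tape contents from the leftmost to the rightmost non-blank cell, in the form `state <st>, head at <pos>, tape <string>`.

state=q0 head=1 tape=.0[0]0010   (q0,0)→(q2,0,+1)
state=q2 head=2 tape=.00[0]010   (q2,0)→(q4,.,-1)
state=q4 head=1 tape=.0[0].010   (q4,0)→(q2,.,-1)
state=q2 head=0 tape=.[0]..010   (q2,0)→(q4,.,-1)
state=q4 head=-1 tape=[.]...010   (q4,.)→(q4,.,+1)
state=q4 head=0 tape=.[.]..010
After 5 steps: state q4, head at 0, tape 010.

state q4, head at 0, tape 010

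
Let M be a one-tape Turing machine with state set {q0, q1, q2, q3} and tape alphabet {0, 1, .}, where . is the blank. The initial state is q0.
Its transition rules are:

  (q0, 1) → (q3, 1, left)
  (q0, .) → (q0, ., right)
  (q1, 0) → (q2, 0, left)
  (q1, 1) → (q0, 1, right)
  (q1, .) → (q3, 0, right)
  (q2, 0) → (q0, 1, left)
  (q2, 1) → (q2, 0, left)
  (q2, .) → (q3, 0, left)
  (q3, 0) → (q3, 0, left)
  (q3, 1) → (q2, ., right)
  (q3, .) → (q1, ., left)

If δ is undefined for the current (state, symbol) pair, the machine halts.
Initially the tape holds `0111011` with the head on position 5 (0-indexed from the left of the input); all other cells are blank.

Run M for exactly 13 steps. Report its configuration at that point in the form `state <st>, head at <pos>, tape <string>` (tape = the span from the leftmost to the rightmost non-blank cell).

q0 | 01110[1]1   read 1 → write 1, move left, go to q3
q3 | 0111[0]11   read 0 → write 0, move left, go to q3
q3 | 011[1]011   read 1 → write ., move right, go to q2
q2 | 011.[0]11   read 0 → write 1, move left, go to q0
q0 | 011[.]111   read . → write ., move right, go to q0
q0 | 011.[1]11   read 1 → write 1, move left, go to q3
q3 | 011[.]111   read . → write ., move left, go to q1
q1 | 01[1].111   read 1 → write 1, move right, go to q0
q0 | 011[.]111   read . → write ., move right, go to q0
q0 | 011.[1]11   read 1 → write 1, move left, go to q3
q3 | 011[.]111   read . → write ., move left, go to q1
q1 | 01[1].111   read 1 → write 1, move right, go to q0
q0 | 011[.]111   read . → write ., move right, go to q0
q0 | 011.[1]11
After 13 steps: state q0, head at 4, tape 011.111.

state q0, head at 4, tape 011.111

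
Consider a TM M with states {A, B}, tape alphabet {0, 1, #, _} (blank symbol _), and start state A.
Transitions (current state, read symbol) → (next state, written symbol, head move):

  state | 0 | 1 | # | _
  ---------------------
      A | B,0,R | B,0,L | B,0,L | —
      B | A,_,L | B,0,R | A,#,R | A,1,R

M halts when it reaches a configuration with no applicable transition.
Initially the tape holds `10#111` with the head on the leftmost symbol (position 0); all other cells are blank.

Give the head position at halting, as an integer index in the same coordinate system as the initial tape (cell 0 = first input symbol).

state=A head=0 tape=_[1]0#111_   (A,1)→(B,0,L)
state=B head=-1 tape=[_]00#111_   (B,_)→(A,1,R)
state=A head=0 tape=1[0]0#111_   (A,0)→(B,0,R)
state=B head=1 tape=10[0]#111_   (B,0)→(A,_,L)
state=A head=0 tape=1[0]_#111_   (A,0)→(B,0,R)
state=B head=1 tape=10[_]#111_   (B,_)→(A,1,R)
state=A head=2 tape=101[#]111_   (A,#)→(B,0,L)
state=B head=1 tape=10[1]0111_   (B,1)→(B,0,R)
state=B head=2 tape=100[0]111_   (B,0)→(A,_,L)
state=A head=1 tape=10[0]_111_   (A,0)→(B,0,R)
state=B head=2 tape=100[_]111_   (B,_)→(A,1,R)
state=A head=3 tape=1001[1]11_   (A,1)→(B,0,L)
state=B head=2 tape=100[1]011_   (B,1)→(B,0,R)
state=B head=3 tape=1000[0]11_   (B,0)→(A,_,L)
state=A head=2 tape=100[0]_11_   (A,0)→(B,0,R)
state=B head=3 tape=1000[_]11_   (B,_)→(A,1,R)
state=A head=4 tape=10001[1]1_   (A,1)→(B,0,L)
state=B head=3 tape=1000[1]01_   (B,1)→(B,0,R)
state=B head=4 tape=10000[0]1_   (B,0)→(A,_,L)
state=A head=3 tape=1000[0]_1_   (A,0)→(B,0,R)
state=B head=4 tape=10000[_]1_   (B,_)→(A,1,R)
state=A head=5 tape=100001[1]_   (A,1)→(B,0,L)
state=B head=4 tape=10000[1]0_   (B,1)→(B,0,R)
state=B head=5 tape=100000[0]_   (B,0)→(A,_,L)
state=A head=4 tape=10000[0]__   (A,0)→(B,0,R)
state=B head=5 tape=100000[_]_   (B,_)→(A,1,R)
state=A head=6 tape=1000001[_]
At halt the head is at cell 6.

6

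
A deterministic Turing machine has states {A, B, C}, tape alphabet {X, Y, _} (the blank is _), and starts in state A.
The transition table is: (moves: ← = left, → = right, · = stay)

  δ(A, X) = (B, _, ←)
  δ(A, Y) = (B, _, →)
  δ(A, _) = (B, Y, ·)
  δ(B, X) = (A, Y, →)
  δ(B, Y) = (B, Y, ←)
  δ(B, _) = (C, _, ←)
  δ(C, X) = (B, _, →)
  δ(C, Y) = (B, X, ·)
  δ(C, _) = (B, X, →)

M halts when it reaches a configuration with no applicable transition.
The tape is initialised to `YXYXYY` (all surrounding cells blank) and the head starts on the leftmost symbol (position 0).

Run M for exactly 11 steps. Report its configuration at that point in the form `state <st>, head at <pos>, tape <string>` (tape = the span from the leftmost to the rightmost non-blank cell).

state=A head=0 tape=[Y]XYXYY   (A,Y)→(B,_,→)
state=B head=1 tape=_[X]YXYY   (B,X)→(A,Y,→)
state=A head=2 tape=_Y[Y]XYY   (A,Y)→(B,_,→)
state=B head=3 tape=_Y_[X]YY   (B,X)→(A,Y,→)
state=A head=4 tape=_Y_Y[Y]Y   (A,Y)→(B,_,→)
state=B head=5 tape=_Y_Y_[Y]   (B,Y)→(B,Y,←)
state=B head=4 tape=_Y_Y[_]Y   (B,_)→(C,_,←)
state=C head=3 tape=_Y_[Y]_Y   (C,Y)→(B,X,·)
state=B head=3 tape=_Y_[X]_Y   (B,X)→(A,Y,→)
state=A head=4 tape=_Y_Y[_]Y   (A,_)→(B,Y,·)
state=B head=4 tape=_Y_Y[Y]Y   (B,Y)→(B,Y,←)
state=B head=3 tape=_Y_[Y]YY
After 11 steps: state B, head at 3, tape Y_YYY.

state B, head at 3, tape Y_YYY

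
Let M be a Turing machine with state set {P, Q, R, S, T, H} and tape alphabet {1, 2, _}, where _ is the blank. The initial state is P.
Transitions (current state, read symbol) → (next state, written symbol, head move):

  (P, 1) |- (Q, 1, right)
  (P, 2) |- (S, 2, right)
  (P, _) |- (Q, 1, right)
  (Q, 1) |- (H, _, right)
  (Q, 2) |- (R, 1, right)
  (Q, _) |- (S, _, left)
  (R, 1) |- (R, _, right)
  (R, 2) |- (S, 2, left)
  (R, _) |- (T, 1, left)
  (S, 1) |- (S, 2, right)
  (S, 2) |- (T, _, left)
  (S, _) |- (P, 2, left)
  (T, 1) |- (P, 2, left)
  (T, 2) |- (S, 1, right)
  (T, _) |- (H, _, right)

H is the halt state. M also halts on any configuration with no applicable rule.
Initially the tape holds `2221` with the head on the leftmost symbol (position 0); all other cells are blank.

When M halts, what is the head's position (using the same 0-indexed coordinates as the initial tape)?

state=P head=0 tape=[2]221_   (P,2)→(S,2,right)
state=S head=1 tape=2[2]21_   (S,2)→(T,_,left)
state=T head=0 tape=[2]_21_   (T,2)→(S,1,right)
state=S head=1 tape=1[_]21_   (S,_)→(P,2,left)
state=P head=0 tape=[1]221_   (P,1)→(Q,1,right)
state=Q head=1 tape=1[2]21_   (Q,2)→(R,1,right)
state=R head=2 tape=11[2]1_   (R,2)→(S,2,left)
state=S head=1 tape=1[1]21_   (S,1)→(S,2,right)
state=S head=2 tape=12[2]1_   (S,2)→(T,_,left)
state=T head=1 tape=1[2]_1_   (T,2)→(S,1,right)
state=S head=2 tape=11[_]1_   (S,_)→(P,2,left)
state=P head=1 tape=1[1]21_   (P,1)→(Q,1,right)
state=Q head=2 tape=11[2]1_   (Q,2)→(R,1,right)
state=R head=3 tape=111[1]_   (R,1)→(R,_,right)
state=R head=4 tape=111_[_]   (R,_)→(T,1,left)
state=T head=3 tape=111[_]1   (T,_)→(H,_,right)
state=H head=4 tape=111_[1]
At halt the head is at cell 4.

4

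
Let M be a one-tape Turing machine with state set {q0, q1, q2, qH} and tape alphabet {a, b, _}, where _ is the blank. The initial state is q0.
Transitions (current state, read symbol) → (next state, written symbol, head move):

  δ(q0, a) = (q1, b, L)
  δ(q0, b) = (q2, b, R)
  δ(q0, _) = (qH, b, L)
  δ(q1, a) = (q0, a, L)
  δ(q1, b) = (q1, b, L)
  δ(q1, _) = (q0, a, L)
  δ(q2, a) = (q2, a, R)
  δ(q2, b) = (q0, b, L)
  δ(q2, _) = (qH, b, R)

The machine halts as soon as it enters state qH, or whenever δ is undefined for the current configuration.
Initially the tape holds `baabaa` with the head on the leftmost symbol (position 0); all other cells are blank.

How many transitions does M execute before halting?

state=q0 head=0 tape=___[b]aabaa   (q0,b)→(q2,b,R)
state=q2 head=1 tape=___b[a]abaa   (q2,a)→(q2,a,R)
state=q2 head=2 tape=___ba[a]baa   (q2,a)→(q2,a,R)
state=q2 head=3 tape=___baa[b]aa   (q2,b)→(q0,b,L)
state=q0 head=2 tape=___ba[a]baa   (q0,a)→(q1,b,L)
state=q1 head=1 tape=___b[a]bbaa   (q1,a)→(q0,a,L)
state=q0 head=0 tape=___[b]abbaa   (q0,b)→(q2,b,R)
state=q2 head=1 tape=___b[a]bbaa   (q2,a)→(q2,a,R)
state=q2 head=2 tape=___ba[b]baa   (q2,b)→(q0,b,L)
state=q0 head=1 tape=___b[a]bbaa   (q0,a)→(q1,b,L)
state=q1 head=0 tape=___[b]bbbaa   (q1,b)→(q1,b,L)
state=q1 head=-1 tape=__[_]bbbbaa   (q1,_)→(q0,a,L)
state=q0 head=-2 tape=_[_]abbbbaa   (q0,_)→(qH,b,L)
state=qH head=-3 tape=[_]babbbbaa
M halts after 13 transitions.

13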